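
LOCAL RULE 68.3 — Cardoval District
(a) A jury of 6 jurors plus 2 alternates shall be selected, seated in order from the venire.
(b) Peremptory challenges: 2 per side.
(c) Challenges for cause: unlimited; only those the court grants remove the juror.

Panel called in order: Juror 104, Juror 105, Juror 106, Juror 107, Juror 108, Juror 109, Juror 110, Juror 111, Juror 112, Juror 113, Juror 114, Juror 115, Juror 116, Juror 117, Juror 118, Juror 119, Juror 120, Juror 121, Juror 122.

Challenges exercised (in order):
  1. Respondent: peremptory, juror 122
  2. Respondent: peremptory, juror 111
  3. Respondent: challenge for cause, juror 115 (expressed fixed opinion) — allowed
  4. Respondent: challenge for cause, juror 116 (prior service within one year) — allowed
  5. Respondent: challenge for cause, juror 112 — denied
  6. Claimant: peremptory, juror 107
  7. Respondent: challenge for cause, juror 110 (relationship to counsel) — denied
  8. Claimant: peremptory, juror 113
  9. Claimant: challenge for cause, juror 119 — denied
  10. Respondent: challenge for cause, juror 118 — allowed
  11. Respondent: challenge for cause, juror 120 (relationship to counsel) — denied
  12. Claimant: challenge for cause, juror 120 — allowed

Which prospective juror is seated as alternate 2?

Removed: #107, #111, #113, #115, #116, #118, #120, #122. (#110, #112, #119 stay — for-cause denied.)
Seating in order: seats 1–6 → #104, #105, #106, #108, #109, #110; alternates → #112, #114.
So alternate 2 is #114.

114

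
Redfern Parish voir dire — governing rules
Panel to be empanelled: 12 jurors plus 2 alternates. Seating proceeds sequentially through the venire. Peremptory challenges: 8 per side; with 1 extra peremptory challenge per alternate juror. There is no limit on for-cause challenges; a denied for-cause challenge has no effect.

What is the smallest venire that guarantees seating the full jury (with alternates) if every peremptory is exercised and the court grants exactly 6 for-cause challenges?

40

Seats to fill: 12 + 2 alternates = 14.
Peremptories: 8 + 1×2 = 10 per side × 2 sides = 20.
For-cause removals: 6.
Minimum venire: 14 + 20 + 6 = 40.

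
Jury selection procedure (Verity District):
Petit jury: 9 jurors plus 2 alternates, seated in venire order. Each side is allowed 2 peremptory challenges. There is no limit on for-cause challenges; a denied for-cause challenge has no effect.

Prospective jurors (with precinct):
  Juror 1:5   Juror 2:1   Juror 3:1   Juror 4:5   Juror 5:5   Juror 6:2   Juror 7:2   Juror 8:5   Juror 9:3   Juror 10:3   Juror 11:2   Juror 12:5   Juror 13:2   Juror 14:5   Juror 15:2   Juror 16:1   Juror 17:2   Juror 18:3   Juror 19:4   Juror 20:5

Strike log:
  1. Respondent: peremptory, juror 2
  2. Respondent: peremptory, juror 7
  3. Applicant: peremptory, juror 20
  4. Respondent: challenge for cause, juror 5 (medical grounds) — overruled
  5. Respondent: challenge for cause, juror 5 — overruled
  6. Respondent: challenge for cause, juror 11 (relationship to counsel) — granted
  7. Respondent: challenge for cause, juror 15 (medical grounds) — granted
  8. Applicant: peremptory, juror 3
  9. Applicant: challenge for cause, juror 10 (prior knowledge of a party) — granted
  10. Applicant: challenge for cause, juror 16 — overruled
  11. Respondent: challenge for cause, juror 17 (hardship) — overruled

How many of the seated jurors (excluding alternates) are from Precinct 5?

Removed: #2, #3, #7, #10, #11, #15, #20.
Seated jurors 1–9: #1, #4, #5, #6, #8, #9, #12, #13, #14 (alternates #16, #17 not counted).
Of those, in Precinct 5: #1, #4, #5, #8, #12, #14 → 6.

6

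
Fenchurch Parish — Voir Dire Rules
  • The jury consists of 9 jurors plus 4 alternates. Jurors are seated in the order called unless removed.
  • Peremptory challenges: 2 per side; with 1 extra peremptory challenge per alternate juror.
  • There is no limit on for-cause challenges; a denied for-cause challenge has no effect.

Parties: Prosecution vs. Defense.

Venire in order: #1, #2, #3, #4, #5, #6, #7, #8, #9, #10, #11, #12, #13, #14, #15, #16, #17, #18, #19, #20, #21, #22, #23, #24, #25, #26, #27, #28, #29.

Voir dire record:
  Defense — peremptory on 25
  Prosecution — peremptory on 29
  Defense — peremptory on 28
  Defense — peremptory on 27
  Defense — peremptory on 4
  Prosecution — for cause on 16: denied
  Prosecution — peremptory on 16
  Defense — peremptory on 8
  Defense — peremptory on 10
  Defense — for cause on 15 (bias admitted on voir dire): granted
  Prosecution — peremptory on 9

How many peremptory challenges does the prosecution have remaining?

Prosecution allotment: 2 base + 1 × 4 alternates = 6.
Prosecution peremptories used: #29, #16, #9 — 3 (the for-cause on #16 doesn't count).
Remaining: 6 − 3 = 3.

3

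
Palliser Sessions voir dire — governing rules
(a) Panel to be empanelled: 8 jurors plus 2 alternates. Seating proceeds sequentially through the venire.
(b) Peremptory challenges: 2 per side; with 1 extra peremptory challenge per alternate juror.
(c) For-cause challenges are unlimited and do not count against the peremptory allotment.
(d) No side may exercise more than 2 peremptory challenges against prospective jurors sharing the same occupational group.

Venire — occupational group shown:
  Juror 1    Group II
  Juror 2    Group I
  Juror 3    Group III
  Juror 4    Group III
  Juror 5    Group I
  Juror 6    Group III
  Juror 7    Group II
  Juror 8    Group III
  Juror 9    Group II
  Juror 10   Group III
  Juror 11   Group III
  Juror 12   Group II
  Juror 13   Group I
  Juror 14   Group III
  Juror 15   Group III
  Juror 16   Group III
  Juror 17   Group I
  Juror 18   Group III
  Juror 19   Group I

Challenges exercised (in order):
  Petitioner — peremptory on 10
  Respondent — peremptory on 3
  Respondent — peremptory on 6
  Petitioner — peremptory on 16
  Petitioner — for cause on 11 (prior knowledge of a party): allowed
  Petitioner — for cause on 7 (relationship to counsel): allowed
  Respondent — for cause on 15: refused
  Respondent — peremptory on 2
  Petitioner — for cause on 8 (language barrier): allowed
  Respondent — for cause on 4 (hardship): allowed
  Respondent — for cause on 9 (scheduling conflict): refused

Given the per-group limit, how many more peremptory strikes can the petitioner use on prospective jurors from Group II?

2

Petitioner peremptories so far: #10, #16 — 2 of 4 used, 2 left overall.
Against Group II: none yet — per-group cap 2 leaves 2.
Binding limit: min(2, 2) = 2.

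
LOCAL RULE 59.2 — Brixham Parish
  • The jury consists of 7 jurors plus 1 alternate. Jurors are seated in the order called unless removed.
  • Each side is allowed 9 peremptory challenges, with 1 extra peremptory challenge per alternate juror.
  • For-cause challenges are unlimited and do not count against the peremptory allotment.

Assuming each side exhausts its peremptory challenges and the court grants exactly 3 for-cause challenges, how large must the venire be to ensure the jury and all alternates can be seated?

Seats to fill: 7 + 1 alternates = 8.
Peremptories: 9 + 1×1 = 10 per side × 2 sides = 20.
For-cause removals: 3.
Minimum venire: 8 + 20 + 3 = 31.

31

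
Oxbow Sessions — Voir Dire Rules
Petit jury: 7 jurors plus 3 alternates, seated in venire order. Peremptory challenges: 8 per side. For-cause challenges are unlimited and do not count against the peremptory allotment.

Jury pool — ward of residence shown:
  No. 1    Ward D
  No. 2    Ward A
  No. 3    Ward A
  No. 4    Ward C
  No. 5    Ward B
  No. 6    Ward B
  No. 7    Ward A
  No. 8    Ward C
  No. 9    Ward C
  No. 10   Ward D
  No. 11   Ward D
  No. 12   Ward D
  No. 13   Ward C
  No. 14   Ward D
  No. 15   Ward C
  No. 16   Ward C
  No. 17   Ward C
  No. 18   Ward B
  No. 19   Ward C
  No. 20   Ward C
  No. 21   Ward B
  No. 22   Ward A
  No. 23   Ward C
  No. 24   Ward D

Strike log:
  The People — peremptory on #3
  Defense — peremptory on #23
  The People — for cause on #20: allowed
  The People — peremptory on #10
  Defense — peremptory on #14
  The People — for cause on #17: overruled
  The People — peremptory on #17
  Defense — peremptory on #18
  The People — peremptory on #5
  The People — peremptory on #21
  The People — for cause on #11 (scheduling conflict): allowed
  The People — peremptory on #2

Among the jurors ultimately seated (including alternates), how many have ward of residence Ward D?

2

Removed: #2, #3, #5, #10, #11, #14, #17, #18, #20, #21, #23.
Seated (10 incl. alternates): #1, #4, #6, #7, #8, #9, #12, #13, #15, #16.
Of those, in Ward D: #1, #12 → 2.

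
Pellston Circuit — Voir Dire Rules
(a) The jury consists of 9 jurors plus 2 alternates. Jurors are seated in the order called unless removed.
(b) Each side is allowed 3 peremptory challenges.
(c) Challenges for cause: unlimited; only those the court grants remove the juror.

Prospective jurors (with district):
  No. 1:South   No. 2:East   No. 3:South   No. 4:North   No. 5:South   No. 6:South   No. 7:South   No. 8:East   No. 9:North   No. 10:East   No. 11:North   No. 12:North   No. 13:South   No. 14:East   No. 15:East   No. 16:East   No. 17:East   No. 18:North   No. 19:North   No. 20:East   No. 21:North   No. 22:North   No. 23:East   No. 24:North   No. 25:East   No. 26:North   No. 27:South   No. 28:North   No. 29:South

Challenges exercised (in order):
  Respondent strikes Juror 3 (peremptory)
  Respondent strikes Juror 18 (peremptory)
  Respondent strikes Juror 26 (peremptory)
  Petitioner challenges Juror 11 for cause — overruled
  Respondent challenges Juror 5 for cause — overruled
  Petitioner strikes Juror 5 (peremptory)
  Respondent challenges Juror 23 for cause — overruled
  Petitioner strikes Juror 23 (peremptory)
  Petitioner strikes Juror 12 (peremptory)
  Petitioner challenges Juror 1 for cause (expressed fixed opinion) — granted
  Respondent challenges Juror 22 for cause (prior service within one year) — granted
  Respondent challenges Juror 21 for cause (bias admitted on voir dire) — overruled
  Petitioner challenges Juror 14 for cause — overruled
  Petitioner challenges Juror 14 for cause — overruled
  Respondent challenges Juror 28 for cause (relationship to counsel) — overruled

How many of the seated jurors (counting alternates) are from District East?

5

Removed: #1, #3, #5, #12, #18, #22, #23, #26.
Seated (11 incl. alternates): #2, #4, #6, #7, #8, #9, #10, #11, #13, #14, #15.
Of those, in District East: #2, #8, #10, #14, #15 → 5.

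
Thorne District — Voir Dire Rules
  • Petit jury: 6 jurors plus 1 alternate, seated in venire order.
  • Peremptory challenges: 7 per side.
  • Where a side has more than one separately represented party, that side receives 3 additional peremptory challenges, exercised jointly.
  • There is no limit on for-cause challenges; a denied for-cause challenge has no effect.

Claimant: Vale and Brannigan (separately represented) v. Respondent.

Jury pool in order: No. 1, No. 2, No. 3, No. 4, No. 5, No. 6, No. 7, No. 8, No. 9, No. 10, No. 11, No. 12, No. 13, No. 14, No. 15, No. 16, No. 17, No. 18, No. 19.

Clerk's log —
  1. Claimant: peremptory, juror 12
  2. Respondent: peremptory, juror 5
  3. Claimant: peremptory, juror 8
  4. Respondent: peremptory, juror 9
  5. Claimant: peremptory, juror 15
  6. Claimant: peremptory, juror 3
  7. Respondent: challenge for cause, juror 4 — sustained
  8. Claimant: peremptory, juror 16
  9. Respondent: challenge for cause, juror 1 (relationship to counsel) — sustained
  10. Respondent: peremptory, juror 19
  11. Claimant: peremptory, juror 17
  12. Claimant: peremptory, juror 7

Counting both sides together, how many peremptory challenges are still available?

Claimant allotment: 7 base + 3 multi-party = 10. Respondent allotment: 7.
Claimant peremptories used: #12, #8, #15, #3, #16, #17, #7 — 7.
Respondent peremptories used: #5, #9, #19 — 3 (for-cause on #4, #1 don't count).
Remaining: (10 − 7) + (7 − 3) = 7.

7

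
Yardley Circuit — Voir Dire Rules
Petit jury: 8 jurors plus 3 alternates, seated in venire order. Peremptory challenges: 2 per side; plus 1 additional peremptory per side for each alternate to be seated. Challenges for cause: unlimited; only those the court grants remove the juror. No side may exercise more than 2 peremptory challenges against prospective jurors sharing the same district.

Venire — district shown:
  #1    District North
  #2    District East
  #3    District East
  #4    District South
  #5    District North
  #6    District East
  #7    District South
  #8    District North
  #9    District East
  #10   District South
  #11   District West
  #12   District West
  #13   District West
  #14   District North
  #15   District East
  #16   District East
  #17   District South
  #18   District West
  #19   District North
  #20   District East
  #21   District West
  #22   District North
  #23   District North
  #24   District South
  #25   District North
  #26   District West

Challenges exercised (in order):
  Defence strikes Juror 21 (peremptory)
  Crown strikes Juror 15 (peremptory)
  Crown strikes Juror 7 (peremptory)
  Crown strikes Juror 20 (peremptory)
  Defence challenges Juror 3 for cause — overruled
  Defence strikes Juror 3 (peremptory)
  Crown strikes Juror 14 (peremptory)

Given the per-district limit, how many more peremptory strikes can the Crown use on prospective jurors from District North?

Crown peremptories so far: #15, #7, #20, #14 — 4 of 5 used, 1 left overall.
Against District North: #14 — 1 used; per-district cap 2 leaves 1.
Binding limit: min(1, 1) = 1.

1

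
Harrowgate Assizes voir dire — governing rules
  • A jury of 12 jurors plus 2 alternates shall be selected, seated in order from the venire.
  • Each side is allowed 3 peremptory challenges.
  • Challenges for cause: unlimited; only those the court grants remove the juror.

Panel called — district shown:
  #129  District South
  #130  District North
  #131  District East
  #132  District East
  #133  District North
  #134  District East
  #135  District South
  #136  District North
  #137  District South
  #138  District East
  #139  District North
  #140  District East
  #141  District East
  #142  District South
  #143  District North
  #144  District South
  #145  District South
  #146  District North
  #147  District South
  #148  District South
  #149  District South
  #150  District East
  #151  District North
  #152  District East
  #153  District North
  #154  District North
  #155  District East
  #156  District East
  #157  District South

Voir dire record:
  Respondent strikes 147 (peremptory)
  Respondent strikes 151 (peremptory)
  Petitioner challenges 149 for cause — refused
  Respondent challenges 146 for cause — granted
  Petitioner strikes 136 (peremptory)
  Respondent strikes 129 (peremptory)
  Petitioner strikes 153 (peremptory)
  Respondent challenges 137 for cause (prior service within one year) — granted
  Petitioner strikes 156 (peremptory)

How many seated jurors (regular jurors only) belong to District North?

4

Removed: #129, #136, #137, #146, #147, #151, #153, #156.
Seated jurors 1–12: #130, #131, #132, #133, #134, #135, #138, #139, #140, #141, #142, #143 (alternates #144, #145 not counted).
Of those, in District North: #130, #133, #139, #143 → 4.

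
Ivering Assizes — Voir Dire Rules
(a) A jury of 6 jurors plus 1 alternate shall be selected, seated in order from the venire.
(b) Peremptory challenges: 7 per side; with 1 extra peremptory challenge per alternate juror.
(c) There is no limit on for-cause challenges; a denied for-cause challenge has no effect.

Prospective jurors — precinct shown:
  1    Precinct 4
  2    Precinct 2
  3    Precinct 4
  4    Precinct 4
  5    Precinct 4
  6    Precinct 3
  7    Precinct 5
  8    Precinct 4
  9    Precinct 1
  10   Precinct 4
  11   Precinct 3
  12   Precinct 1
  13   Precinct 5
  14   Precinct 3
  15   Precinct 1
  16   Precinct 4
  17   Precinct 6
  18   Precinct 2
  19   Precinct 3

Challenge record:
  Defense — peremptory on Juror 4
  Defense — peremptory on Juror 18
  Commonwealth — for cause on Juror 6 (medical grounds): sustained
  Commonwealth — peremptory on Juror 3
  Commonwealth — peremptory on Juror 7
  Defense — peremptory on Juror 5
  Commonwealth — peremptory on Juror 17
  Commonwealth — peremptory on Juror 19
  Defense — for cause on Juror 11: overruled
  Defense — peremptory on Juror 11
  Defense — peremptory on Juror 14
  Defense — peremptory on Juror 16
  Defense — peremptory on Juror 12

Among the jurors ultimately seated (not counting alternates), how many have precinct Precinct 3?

0

Removed: #3, #4, #5, #6, #7, #11, #12, #14, #16, #17, #18, #19.
Seated jurors 1–6: #1, #2, #8, #9, #10, #13 (alternates #15 not counted).
None of those are in Precinct 3 → 0.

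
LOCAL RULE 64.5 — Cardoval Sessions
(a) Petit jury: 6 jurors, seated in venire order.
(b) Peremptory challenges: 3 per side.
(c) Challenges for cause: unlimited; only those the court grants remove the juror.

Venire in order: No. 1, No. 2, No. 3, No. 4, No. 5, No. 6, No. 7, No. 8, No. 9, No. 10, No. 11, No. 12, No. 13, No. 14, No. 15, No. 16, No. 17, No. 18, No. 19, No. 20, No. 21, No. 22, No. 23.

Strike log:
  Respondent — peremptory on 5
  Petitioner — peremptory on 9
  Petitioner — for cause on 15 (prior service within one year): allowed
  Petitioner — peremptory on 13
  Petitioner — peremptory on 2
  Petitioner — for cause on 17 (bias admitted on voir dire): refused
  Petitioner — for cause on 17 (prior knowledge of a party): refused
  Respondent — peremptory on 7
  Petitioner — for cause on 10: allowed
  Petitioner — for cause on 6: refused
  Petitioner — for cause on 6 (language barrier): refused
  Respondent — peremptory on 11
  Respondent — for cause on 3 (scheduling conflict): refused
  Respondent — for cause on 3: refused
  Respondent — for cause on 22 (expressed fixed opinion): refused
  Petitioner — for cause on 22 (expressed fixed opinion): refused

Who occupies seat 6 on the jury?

Removed: #2, #5, #7, #9, #10, #11, #13, #15. (#3, #6, #17, #22 stay — for-cause denied.)
Seating in order: seats 1–6 → #1, #3, #4, #6, #8, #12.
So seat 6 is #12.

12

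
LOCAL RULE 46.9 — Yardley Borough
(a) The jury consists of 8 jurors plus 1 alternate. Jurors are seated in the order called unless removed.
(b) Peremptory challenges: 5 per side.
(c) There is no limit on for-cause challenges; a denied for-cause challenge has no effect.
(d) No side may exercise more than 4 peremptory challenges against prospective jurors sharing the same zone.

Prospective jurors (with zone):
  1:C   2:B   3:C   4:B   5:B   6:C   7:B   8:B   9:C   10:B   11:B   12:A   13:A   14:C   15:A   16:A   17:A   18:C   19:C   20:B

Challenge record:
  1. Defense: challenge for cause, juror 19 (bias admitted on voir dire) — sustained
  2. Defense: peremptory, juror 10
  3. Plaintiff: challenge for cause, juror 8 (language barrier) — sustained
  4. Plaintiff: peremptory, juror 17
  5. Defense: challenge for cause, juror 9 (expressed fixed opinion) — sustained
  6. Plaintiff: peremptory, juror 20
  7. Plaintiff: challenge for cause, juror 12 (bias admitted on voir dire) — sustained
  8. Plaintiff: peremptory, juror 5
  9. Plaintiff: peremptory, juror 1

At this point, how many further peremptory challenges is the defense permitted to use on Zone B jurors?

3

Defense peremptories so far: #10 — 1 of 5 used, 4 left overall.
Against Zone B: #10 — 1 used; per-zone cap 4 leaves 3.
Binding limit: min(4, 3) = 3.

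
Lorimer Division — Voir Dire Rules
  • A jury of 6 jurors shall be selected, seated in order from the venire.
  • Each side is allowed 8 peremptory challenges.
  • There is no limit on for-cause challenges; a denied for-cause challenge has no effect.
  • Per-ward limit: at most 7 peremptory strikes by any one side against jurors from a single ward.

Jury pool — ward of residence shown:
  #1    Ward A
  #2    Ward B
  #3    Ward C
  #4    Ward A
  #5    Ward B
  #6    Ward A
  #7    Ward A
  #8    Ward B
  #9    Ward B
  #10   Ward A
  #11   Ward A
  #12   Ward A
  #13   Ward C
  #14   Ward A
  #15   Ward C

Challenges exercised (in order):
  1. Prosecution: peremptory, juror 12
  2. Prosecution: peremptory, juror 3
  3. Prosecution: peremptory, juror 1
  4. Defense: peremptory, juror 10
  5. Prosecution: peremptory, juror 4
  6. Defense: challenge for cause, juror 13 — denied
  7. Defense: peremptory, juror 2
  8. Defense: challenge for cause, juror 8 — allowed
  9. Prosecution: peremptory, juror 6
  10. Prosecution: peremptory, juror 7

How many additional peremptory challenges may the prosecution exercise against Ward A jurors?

2

Prosecution peremptories so far: #12, #3, #1, #4, #6, #7 — 6 of 8 used, 2 left overall.
Against Ward A: #12, #1, #4, #6, #7 — 5 used; per-ward cap 7 leaves 2.
Binding limit: min(2, 2) = 2.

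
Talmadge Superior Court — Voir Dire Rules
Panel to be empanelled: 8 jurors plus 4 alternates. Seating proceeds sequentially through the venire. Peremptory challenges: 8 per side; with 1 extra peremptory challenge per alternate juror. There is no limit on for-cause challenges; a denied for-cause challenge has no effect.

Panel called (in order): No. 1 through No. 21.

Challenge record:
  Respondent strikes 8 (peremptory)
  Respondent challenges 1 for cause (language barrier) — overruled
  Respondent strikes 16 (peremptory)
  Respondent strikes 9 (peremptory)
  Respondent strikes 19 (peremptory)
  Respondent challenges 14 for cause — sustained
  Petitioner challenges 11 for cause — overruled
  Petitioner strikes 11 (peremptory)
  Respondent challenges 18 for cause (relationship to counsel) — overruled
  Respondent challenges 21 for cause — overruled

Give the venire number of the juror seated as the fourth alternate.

Removed: #8, #9, #11, #14, #16, #19. (#1, #18, #21 stay — for-cause denied.)
Seating in order: seats 1–8 → #1, #2, #3, #4, #5, #6, #7, #10; alternates → #12, #13, #15, #17.
So alternate 4 is #17.

17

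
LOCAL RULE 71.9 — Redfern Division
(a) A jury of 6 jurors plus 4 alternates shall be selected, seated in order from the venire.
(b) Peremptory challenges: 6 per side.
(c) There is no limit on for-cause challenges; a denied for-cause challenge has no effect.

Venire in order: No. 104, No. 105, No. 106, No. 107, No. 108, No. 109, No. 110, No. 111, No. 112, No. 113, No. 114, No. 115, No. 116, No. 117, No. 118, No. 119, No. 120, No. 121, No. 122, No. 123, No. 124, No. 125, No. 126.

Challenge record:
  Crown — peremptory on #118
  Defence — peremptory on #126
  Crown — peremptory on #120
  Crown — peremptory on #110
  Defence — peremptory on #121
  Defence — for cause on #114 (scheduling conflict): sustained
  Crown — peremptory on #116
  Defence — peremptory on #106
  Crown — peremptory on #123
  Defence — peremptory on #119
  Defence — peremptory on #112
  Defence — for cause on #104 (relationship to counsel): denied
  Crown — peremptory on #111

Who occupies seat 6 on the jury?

113

Removed: #106, #110, #111, #112, #114, #116, #118, #119, #120, #121, #123, #126. (#104 stays — for-cause denied.)
Seating in order: seats 1–6 → #104, #105, #107, #108, #109, #113; alternates → #115, #117, #122, #124.
So seat 6 is #113.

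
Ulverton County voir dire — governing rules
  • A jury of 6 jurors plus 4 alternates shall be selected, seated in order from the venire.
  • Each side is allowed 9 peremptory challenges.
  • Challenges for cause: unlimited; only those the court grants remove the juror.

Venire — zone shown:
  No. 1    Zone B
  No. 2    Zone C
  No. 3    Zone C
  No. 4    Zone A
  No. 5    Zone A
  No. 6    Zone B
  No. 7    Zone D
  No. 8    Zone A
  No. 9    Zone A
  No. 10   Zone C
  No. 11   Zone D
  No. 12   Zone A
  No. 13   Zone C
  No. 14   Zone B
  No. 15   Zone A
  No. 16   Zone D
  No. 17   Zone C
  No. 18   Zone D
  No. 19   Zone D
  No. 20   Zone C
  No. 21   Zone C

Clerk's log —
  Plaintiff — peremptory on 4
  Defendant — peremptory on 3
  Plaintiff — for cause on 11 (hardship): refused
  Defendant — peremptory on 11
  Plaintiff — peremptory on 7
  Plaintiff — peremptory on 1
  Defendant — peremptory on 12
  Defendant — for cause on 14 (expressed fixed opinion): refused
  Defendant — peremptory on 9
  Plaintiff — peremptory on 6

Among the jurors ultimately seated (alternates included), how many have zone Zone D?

Removed: #1, #3, #4, #6, #7, #9, #11, #12.
Seated (10 incl. alternates): #2, #5, #8, #10, #13, #14, #15, #16, #17, #18.
Of those, in Zone D: #16, #18 → 2.

2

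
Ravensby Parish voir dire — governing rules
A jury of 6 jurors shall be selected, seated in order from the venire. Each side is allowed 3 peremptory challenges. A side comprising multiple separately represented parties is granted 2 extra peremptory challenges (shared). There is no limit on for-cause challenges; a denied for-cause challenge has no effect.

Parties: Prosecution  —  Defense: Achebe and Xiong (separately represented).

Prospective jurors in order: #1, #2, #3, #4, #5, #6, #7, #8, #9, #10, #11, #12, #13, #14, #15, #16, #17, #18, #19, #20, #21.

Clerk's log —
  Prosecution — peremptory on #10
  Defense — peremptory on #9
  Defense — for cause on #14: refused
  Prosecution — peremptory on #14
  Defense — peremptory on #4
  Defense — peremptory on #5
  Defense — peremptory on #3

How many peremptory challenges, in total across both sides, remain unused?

Prosecution allotment: 3. Defense allotment: 3 base + 2 multi-party = 5.
Prosecution peremptories used: #10, #14 — 2.
Defense peremptories used: #9, #4, #5, #3 — 4 (the for-cause on #14 doesn't count).
Remaining: (3 − 2) + (5 − 4) = 2.

2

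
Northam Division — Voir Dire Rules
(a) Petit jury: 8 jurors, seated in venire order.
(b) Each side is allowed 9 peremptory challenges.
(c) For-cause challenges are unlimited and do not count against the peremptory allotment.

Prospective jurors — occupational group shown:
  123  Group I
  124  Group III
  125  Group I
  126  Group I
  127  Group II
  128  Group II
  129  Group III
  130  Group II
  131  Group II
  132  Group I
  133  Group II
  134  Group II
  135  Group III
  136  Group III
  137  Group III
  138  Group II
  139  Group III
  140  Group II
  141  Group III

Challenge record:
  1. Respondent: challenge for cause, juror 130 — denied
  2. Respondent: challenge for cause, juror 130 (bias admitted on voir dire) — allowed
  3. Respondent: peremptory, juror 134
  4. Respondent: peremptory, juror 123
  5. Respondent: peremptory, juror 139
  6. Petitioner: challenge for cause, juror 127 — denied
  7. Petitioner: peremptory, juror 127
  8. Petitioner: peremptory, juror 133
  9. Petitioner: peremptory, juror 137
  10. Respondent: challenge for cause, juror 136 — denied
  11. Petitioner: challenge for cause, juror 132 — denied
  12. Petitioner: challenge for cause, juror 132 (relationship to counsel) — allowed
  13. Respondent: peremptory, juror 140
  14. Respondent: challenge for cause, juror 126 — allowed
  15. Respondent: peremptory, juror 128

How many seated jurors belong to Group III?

5

Removed: #123, #126, #127, #128, #130, #132, #133, #134, #137, #139, #140.
Seated jurors 1–8: #124, #125, #129, #131, #135, #136, #138, #141.
Of those, in Group III: #124, #129, #135, #136, #141 → 5.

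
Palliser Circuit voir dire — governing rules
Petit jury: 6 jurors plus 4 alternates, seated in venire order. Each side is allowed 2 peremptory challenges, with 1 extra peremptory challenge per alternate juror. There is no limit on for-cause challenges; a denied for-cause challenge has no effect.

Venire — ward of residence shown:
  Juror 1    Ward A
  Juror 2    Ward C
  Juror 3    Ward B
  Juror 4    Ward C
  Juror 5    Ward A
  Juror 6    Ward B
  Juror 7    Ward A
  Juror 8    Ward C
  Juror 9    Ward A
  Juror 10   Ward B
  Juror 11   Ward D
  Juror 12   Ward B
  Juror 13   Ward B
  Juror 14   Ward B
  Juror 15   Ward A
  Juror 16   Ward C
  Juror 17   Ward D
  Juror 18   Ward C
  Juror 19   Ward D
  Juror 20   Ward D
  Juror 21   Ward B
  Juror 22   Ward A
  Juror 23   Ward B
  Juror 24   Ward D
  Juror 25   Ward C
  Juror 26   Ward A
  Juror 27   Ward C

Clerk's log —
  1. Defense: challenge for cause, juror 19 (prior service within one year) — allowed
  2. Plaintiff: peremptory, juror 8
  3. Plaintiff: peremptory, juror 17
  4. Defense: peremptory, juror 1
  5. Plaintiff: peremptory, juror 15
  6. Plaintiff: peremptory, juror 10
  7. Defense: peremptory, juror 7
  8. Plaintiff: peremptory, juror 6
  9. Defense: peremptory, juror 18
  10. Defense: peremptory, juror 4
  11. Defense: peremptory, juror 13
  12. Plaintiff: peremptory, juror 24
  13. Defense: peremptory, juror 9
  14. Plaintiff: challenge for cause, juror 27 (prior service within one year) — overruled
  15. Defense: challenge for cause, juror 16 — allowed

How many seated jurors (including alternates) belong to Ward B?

5

Removed: #1, #4, #6, #7, #8, #9, #10, #13, #15, #16, #17, #18, #19, #24.
Seated (10 incl. alternates): #2, #3, #5, #11, #12, #14, #20, #21, #22, #23.
Of those, in Ward B: #3, #12, #14, #21, #23 → 5.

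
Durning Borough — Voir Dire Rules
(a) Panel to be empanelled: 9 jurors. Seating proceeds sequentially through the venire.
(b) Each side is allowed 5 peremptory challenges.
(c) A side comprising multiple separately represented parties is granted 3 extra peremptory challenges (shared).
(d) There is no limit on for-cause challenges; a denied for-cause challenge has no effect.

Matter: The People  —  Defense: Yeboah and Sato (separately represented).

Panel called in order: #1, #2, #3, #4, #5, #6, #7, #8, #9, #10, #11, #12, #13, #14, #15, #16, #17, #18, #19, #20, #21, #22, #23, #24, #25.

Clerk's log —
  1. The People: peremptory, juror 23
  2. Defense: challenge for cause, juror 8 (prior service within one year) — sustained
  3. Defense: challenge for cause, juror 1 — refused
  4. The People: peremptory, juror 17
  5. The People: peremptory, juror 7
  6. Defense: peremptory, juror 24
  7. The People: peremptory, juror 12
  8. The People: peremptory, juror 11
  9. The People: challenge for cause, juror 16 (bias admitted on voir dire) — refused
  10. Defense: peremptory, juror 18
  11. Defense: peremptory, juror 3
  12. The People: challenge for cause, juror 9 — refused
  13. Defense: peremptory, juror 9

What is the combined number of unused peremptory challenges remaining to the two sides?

The People allotment: 5. Defense allotment: 5 base + 3 multi-party = 8.
The People peremptories used: #23, #17, #7, #12, #11 — 5 (for-cause on #16, #9 don't count).
Defense peremptories used: #24, #18, #3, #9 — 4 (for-cause on #8, #1 don't count).
Remaining: (5 − 5) + (8 − 4) = 4.

4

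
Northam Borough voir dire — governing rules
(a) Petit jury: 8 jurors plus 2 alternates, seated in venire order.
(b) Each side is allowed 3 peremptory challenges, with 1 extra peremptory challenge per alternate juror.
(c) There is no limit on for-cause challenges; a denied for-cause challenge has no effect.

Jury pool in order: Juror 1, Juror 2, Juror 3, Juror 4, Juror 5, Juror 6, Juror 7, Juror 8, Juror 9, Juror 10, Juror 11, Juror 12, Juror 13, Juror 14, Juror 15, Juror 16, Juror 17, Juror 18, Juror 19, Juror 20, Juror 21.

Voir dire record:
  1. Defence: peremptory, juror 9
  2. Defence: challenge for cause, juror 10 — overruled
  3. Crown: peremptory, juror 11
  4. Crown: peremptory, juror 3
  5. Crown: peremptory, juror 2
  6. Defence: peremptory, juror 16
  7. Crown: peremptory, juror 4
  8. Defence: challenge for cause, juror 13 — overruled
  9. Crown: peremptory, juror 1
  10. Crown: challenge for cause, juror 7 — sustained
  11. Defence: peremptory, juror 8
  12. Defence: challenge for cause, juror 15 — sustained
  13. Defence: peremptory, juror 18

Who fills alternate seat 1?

Removed: #1, #2, #3, #4, #7, #8, #9, #11, #15, #16, #18. (#10, #13 stay — for-cause denied.)
Filling seats in venire order through position 9: #5, #6, #10, #12, #13, #14, #17, #19, #20.
So alternate 1 is #20.

20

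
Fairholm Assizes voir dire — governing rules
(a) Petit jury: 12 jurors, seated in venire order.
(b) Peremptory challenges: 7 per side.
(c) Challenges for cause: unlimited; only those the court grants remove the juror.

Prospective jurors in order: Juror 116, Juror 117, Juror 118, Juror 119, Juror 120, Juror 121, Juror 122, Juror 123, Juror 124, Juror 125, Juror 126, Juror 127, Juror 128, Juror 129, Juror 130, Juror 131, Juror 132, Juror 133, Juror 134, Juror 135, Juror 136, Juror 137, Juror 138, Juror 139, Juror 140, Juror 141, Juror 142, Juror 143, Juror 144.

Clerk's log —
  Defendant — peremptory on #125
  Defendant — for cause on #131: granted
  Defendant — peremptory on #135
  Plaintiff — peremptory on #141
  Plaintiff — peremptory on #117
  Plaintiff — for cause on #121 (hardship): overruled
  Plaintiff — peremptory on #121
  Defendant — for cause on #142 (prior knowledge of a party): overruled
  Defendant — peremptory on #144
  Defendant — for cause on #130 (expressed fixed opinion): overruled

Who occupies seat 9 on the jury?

Removed: #117, #121, #125, #131, #135, #141, #144. (#130, #142 stay — for-cause denied.)
Seating in order: seats 1–12 → #116, #118, #119, #120, #122, #123, #124, #126, #127, #128, #129, #130.
So seat 9 is #127.

127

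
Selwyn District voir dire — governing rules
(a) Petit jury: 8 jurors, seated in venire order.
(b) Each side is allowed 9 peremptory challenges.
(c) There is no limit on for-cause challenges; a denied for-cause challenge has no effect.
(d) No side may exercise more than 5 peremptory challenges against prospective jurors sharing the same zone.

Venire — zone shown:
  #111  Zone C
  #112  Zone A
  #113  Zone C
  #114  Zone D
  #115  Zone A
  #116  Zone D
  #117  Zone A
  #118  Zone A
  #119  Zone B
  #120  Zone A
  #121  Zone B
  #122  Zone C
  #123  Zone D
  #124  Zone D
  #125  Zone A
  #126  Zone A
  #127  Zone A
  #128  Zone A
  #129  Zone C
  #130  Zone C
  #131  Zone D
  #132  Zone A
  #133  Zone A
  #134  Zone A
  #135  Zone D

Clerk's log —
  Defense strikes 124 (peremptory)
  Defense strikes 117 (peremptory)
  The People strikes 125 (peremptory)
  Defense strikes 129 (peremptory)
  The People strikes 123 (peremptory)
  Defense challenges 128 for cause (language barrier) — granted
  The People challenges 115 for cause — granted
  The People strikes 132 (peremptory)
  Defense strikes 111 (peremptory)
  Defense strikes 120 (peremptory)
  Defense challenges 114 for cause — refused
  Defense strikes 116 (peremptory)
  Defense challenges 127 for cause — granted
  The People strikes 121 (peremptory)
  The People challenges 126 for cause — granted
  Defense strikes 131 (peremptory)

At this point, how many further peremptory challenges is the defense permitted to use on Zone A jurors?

2

Defense peremptories so far: #124, #117, #129, #111, #120, #116, #131 — 7 of 9 used, 2 left overall.
Against Zone A: #117, #120 — 2 used; per-zone cap 5 leaves 3.
Binding limit: min(2, 3) = 2.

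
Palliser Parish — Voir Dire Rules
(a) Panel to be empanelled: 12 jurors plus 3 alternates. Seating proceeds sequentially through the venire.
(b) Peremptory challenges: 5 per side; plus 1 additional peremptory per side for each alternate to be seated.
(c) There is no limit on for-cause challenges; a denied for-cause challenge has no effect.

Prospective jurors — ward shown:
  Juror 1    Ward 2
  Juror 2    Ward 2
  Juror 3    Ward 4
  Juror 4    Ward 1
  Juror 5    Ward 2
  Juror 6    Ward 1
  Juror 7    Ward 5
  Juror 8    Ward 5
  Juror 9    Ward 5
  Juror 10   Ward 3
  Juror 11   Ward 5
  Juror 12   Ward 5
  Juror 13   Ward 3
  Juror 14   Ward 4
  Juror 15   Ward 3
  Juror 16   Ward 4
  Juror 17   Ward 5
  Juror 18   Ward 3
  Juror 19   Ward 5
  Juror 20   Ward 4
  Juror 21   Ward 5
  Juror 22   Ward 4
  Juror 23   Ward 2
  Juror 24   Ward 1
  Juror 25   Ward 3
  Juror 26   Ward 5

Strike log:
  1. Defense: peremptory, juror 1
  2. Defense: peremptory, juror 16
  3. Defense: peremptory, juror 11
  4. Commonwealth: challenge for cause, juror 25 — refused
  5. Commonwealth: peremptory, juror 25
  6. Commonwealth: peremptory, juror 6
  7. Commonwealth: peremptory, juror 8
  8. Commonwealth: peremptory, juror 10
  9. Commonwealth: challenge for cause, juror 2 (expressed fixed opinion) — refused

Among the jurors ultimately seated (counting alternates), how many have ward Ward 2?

2

Removed: #1, #6, #8, #10, #11, #16, #25.
Seated (15 incl. alternates): #2, #3, #4, #5, #7, #9, #12, #13, #14, #15, #17, #18, #19, #20, #21.
Of those, in Ward 2: #2, #5 → 2.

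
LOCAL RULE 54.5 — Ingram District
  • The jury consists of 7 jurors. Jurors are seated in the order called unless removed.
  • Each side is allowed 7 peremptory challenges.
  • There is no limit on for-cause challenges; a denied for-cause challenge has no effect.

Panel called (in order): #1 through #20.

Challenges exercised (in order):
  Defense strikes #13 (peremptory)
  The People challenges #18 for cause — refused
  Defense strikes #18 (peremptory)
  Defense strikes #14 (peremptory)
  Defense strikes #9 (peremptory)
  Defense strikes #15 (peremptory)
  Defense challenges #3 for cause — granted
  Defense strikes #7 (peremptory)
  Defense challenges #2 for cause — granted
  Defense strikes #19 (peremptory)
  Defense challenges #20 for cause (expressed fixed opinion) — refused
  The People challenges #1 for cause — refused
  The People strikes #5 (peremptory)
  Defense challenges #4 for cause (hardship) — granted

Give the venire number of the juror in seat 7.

16

Removed: #2, #3, #4, #5, #7, #9, #13, #14, #15, #18, #19. (#1, #20 stay — for-cause denied.)
Seating in order: seats 1–7 → #1, #6, #8, #10, #11, #12, #16.
So seat 7 is #16.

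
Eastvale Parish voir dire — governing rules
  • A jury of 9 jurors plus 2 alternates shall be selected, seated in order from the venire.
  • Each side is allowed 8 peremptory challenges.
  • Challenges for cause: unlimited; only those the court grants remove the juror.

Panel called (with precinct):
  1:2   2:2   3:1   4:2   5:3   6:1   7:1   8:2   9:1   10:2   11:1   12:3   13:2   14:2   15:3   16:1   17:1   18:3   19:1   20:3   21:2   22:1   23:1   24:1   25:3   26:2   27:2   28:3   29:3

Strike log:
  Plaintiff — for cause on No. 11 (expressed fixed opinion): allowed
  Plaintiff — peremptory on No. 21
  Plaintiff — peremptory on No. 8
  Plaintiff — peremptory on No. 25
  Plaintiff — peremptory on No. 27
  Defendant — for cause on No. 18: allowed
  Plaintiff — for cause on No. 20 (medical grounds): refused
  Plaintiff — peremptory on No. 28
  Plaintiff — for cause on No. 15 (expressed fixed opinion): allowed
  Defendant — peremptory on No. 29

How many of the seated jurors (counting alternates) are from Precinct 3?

2

Removed: #8, #11, #15, #18, #21, #25, #27, #28, #29.
Seated (11 incl. alternates): #1, #2, #3, #4, #5, #6, #7, #9, #10, #12, #13.
Of those, in Precinct 3: #5, #12 → 2.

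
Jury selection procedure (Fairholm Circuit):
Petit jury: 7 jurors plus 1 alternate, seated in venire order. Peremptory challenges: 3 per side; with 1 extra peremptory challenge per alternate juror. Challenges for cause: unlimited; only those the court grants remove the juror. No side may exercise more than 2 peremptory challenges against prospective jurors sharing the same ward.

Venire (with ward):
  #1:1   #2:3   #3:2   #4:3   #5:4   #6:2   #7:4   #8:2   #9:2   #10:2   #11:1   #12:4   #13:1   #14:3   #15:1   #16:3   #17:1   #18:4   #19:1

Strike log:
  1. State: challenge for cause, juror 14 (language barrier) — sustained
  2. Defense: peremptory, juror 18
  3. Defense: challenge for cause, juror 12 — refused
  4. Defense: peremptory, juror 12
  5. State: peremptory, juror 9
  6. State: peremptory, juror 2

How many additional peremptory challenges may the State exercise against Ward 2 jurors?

State peremptories so far: #9, #2 — 2 of 4 used, 2 left overall.
Against Ward 2: #9 — 1 used; per-ward cap 2 leaves 1.
Binding limit: min(2, 1) = 1.

1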